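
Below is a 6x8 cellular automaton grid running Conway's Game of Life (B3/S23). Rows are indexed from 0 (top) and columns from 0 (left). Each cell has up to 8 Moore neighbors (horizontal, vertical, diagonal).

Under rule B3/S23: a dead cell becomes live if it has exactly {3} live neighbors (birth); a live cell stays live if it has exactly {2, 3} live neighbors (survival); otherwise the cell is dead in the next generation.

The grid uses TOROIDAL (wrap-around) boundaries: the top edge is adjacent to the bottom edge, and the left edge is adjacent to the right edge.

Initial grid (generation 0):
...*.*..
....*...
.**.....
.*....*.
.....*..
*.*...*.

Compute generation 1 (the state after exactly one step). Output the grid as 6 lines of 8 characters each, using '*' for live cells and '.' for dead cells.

Answer: ...***..
..***...
.**.....
.**.....
.*...***
....***.

Derivation:
Simulating step by step:
Generation 0 (given above): 11 live cells
Generation 1: 17 live cells
(generation 1 grid is the final answer)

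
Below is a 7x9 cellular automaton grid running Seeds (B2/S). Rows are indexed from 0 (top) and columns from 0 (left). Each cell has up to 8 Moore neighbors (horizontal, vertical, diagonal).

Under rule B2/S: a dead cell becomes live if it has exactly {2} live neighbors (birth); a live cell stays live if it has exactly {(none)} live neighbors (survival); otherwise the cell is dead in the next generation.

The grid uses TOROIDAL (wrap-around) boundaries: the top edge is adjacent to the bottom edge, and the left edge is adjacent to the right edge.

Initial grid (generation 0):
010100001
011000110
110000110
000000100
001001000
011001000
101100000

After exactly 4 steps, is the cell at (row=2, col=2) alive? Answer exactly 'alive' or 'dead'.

Answer: dead

Derivation:
Simulating step by step:
Generation 0 (given above): 20 live cells
Generation 1: 12 live cells
000010100
000101000
000000000
101000001
000110000
100000100
000000001
Generation 2: 21 live cells
000100010
000000100
111110001
010010000
001001010
000111011
100000100
Generation 3: 12 live cells
000001001
000001000
000000010
000000110
110000000
111000000
001000000
Generation 4: 15 live cells
000010100
000010011
000001001
110000000
000000110
000100001
000100001

Cell (2,2) at generation 4: 0 -> dead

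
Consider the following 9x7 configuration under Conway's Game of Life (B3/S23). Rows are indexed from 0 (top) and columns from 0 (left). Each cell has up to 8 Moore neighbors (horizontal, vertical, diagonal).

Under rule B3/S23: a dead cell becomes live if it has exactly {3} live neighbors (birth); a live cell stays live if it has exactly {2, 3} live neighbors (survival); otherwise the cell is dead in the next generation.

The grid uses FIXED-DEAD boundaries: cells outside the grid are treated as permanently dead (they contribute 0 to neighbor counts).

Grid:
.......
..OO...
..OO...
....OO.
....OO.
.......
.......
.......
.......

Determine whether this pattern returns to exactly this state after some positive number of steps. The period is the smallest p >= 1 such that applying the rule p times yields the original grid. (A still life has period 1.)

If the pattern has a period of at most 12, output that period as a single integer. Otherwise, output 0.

Simulating and comparing each generation to the original:
Gen 0 (original, given above): 8 live cells
Gen 1: 6 live cells, differs from original
Gen 2: 8 live cells, MATCHES original -> period = 2

Answer: 2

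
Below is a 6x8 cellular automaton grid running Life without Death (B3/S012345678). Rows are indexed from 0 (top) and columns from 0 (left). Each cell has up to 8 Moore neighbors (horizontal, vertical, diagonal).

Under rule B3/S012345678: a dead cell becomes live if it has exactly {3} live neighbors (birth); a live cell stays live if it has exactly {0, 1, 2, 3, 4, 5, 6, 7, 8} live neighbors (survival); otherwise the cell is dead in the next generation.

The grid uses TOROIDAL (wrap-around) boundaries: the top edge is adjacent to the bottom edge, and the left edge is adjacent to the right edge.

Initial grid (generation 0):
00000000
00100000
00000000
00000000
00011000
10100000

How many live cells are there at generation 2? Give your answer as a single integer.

Answer: 11

Derivation:
Simulating step by step:
Generation 0 (given above): 5 live cells
Generation 1: 7 live cells
01000000
00100000
00000000
00000000
00011000
10110000
Generation 2: 11 live cells
01010000
00100000
00000000
00000000
00111000
11111000
Population at generation 2: 11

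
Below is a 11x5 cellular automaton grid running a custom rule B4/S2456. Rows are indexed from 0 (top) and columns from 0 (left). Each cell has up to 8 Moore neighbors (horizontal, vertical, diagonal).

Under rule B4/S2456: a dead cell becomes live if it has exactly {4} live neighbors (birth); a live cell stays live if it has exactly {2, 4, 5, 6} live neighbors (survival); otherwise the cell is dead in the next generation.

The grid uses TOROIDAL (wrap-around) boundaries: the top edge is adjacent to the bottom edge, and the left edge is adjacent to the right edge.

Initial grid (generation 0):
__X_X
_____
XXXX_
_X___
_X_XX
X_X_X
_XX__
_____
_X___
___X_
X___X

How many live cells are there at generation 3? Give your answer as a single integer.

Answer: 11

Derivation:
Simulating step by step:
Generation 0 (given above): 19 live cells
Generation 1: 14 live cells
____X
_XXX_
X____
_X_XX
__X__
X_X__
__X__
_____
_____
_____
X__X_
Generation 2: 15 live cells
__XX_
_XXX_
_X_XX
_X_XX
_X_X_
_XX__
_____
_____
_____
_____
_____
Generation 3: 11 live cells
__X__
__XXX
___XX
_X_XX
X____
_X___
_____
_____
_____
_____
_____
Population at generation 3: 11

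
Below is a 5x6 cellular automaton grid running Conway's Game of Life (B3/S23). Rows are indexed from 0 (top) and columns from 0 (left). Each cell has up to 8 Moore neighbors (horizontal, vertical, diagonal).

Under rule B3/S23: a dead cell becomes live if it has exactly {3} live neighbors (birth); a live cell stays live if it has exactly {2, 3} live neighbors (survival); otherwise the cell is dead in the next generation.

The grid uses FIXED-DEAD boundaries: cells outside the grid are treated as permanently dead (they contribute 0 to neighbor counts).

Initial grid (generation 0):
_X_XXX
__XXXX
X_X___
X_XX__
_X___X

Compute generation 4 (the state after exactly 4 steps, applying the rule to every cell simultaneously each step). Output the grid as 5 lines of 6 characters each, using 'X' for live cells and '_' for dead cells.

Simulating step by step:
Generation 0 (given above): 15 live cells
Generation 1: 7 live cells
_____X
_____X
______
X_XX__
_XX___
Generation 2: 5 live cells
______
______
______
__XX__
_XXX__
Generation 3: 4 live cells
______
______
______
_X_X__
_X_X__
Generation 4: 0 live cells
(generation 4 grid is the final answer)

Answer: ______
______
______
______
______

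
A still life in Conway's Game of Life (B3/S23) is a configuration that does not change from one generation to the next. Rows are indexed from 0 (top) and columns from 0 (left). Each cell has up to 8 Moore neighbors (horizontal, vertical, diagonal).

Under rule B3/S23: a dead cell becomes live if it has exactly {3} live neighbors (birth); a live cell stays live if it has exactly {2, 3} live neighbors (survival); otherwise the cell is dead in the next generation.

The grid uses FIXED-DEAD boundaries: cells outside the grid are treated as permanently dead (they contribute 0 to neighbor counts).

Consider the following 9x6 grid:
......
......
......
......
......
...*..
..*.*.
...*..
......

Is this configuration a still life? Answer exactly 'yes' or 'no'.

Answer: yes

Derivation:
Compute generation 1 and compare to generation 0 (given above):
Generation 1:
......
......
......
......
......
...*..
..*.*.
...*..
......
The grids are IDENTICAL -> still life.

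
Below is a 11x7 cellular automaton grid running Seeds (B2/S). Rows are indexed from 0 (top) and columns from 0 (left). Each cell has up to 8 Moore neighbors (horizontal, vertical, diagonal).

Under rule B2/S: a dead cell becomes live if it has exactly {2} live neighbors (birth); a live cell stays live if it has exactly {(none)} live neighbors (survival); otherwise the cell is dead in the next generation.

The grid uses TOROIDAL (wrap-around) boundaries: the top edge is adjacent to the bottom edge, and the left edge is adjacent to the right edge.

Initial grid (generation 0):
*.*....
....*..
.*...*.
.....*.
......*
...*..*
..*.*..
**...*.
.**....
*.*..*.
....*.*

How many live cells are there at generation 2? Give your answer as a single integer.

Simulating step by step:
Generation 0 (given above): 21 live cells
Generation 1: 23 live cells
.*..*.*
*.**.**
......*
*...*..
*...*..
*.*.*..
.......
....*.*
...***.
....*..
..*....
Generation 2: 14 live cells
.......
.......
..*....
.*.*...
.......
.....**
**..*.*
.......
......*
..*....
**..*..
Population at generation 2: 14

Answer: 14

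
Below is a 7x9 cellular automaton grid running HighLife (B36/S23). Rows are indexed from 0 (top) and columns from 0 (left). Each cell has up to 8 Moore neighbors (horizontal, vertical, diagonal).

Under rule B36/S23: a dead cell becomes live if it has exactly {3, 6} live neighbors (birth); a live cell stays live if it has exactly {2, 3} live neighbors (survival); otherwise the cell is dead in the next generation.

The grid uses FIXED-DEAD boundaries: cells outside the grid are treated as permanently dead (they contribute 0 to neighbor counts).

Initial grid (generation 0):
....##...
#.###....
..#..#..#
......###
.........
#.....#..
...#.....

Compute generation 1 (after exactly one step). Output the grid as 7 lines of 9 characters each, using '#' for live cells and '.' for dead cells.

Answer: ....##...
.##......
.##.###.#
......###
......#..
.........
.........

Derivation:
Simulating step by step:
Generation 0 (given above): 15 live cells
Generation 1: 14 live cells
(generation 1 grid is the final answer)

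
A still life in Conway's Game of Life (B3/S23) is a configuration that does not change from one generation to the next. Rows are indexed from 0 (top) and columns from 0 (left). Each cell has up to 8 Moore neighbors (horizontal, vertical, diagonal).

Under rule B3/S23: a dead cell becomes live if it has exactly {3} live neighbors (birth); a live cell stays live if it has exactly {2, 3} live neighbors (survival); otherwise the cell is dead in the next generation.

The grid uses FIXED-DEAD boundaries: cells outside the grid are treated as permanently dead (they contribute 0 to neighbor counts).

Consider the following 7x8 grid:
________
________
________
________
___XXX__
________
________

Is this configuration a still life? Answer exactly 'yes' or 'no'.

Compute generation 1 and compare to generation 0 (given above):
Generation 1:
________
________
________
____X___
____X___
____X___
________
Cell (3,4) differs: gen0=0 vs gen1=1 -> NOT a still life.

Answer: no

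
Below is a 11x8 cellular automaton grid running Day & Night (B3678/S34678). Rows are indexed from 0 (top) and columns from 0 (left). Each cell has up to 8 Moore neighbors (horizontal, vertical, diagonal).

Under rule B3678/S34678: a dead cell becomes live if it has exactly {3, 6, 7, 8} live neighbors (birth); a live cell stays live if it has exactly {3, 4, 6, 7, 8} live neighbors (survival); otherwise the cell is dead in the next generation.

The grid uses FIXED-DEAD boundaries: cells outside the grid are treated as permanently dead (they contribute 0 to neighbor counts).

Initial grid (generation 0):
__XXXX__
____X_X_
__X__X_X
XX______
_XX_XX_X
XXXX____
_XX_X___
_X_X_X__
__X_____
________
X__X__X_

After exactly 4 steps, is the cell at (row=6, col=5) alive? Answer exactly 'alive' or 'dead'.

Simulating step by step:
Generation 0 (given above): 30 live cells
Generation 1: 22 live cells
___XXX__
__X_X_X_
_X____X_
_X_XXX__
_X______
XXX__X__
__X_X___
_X_XX___
________
________
________
Generation 2: 17 live cells
___XXX__
____X___
________
X_______
_X_X_X__
_XXX____
X_X_XX__
__XX____
________
________
________
Generation 3: 16 live cells
____X___
___XXX__
________
________
XX__X___
XX_X_X__
___XX___
_X_XX___
________
________
________
Generation 4: 18 live cells
___XXX__
____X___
____X___
________
XXX_____
XX_X____
XX_X_X__
__XXX___
________
________
________

Cell (6,5) at generation 4: 1 -> alive

Answer: alive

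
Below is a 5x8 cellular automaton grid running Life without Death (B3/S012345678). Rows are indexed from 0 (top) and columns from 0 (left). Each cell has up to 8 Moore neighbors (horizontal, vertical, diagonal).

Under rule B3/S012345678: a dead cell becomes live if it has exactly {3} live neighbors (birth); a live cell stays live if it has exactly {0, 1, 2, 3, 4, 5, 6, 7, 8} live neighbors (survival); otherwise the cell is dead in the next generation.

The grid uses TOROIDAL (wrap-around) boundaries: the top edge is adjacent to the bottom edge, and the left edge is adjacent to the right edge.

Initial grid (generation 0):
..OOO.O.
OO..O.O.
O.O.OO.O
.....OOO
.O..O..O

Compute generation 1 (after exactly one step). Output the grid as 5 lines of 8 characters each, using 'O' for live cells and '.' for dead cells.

Answer: ..OOO.O.
OO..O.O.
O.OOOO.O
.O.O.OOO
OOO.O..O

Derivation:
Simulating step by step:
Generation 0 (given above): 19 live cells
Generation 1: 24 live cells
(generation 1 grid is the final answer)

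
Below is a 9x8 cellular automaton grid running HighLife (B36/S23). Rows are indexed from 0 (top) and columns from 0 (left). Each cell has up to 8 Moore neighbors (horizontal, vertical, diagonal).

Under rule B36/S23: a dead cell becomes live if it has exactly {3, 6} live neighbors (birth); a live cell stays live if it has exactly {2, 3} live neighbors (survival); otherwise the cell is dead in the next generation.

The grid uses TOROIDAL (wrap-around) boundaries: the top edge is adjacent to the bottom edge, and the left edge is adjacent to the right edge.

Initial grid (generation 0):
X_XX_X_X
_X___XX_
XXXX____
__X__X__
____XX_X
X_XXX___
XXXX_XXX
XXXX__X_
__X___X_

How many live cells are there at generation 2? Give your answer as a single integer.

Simulating step by step:
Generation 0 (given above): 35 live cells
Generation 1: 30 live cells
X_XXXX_X
__X__XX_
X__XXXX_
X_X__XX_
_XX__XX_
________
_____XX_
____X__X
_X__XXX_
Generation 2: 23 live cells
X_X___XX
X_XX____
__XX____
X_X_____
_XX__XXX
________
_____XX_
____XX_X
_XX_____
Population at generation 2: 23

Answer: 23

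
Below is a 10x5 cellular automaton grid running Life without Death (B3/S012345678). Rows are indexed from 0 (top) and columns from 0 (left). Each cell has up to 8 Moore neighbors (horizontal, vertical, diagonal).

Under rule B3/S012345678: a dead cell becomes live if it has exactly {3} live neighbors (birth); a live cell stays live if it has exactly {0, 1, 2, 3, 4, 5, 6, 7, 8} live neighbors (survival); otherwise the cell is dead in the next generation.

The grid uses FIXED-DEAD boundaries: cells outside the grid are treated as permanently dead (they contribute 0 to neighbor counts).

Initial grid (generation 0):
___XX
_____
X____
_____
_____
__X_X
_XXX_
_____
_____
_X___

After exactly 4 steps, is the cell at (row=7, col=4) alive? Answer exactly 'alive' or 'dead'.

Answer: alive

Derivation:
Simulating step by step:
Generation 0 (given above): 9 live cells
Generation 1: 11 live cells
___XX
_____
X____
_____
_____
_XX_X
_XXX_
__X__
_____
_X___
Generation 2: 13 live cells
___XX
_____
X____
_____
_____
_XX_X
_XXX_
_XXX_
_____
_X___
Generation 3: 16 live cells
___XX
_____
X____
_____
_____
_XX_X
XXXXX
_XXX_
_X___
_X___
Generation 4: 19 live cells
___XX
_____
X____
_____
_____
XXX_X
XXXXX
_XXXX
XX___
_X___

Cell (7,4) at generation 4: 1 -> alive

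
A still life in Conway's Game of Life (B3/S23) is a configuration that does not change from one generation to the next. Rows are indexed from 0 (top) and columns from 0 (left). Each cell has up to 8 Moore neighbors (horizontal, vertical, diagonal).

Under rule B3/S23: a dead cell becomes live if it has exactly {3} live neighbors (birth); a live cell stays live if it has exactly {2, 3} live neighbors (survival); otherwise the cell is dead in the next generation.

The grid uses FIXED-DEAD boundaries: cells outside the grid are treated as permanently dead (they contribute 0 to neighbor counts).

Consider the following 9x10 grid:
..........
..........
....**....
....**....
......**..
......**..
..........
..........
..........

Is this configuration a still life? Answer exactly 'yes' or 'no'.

Answer: no

Derivation:
Compute generation 1 and compare to generation 0 (given above):
Generation 1:
..........
..........
....**....
....*.....
.......*..
......**..
..........
..........
..........
Cell (3,5) differs: gen0=1 vs gen1=0 -> NOT a still life.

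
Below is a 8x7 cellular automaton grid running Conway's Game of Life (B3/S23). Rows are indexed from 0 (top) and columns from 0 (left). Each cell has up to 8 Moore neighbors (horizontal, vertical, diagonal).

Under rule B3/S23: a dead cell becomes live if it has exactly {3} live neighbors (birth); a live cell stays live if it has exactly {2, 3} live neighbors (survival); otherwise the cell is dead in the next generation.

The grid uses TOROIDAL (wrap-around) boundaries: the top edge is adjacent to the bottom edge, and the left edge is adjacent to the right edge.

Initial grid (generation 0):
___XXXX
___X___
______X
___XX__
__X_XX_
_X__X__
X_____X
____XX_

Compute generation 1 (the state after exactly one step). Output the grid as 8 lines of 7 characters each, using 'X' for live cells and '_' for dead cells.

Answer: ___X__X
___X__X
___XX__
___XX__
__X__X_
XX_XX_X
X___X_X
X__X___

Derivation:
Simulating step by step:
Generation 0 (given above): 17 live cells
Generation 1: 20 live cells
(generation 1 grid is the final answer)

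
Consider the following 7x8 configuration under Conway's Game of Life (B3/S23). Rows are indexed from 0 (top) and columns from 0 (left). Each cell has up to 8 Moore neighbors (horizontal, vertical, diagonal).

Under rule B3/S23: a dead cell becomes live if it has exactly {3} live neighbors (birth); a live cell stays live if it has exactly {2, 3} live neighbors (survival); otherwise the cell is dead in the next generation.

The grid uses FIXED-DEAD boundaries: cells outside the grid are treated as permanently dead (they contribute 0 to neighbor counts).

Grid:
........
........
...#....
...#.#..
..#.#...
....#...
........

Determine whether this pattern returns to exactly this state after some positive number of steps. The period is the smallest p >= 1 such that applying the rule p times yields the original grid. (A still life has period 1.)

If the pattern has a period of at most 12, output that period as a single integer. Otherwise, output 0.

Simulating and comparing each generation to the original:
Gen 0 (original, given above): 6 live cells
Gen 1: 6 live cells, differs from original
Gen 2: 6 live cells, MATCHES original -> period = 2

Answer: 2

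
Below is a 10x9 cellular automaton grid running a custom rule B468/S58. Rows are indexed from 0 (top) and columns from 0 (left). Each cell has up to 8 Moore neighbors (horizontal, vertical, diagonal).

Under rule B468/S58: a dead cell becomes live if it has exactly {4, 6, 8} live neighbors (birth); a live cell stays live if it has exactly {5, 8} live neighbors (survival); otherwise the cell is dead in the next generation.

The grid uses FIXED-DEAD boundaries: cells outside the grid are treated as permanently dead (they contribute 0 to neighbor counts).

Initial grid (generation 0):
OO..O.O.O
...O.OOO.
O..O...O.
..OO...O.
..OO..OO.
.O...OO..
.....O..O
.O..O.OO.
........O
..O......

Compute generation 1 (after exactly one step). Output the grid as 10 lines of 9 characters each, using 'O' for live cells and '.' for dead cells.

Answer: .....O.O.
....O....
..O.O....
......O..
.........
.......O.
.......O.
.........
.........
.........

Derivation:
Simulating step by step:
Generation 0 (given above): 30 live cells
Generation 1: 8 live cells
(generation 1 grid is the final answer)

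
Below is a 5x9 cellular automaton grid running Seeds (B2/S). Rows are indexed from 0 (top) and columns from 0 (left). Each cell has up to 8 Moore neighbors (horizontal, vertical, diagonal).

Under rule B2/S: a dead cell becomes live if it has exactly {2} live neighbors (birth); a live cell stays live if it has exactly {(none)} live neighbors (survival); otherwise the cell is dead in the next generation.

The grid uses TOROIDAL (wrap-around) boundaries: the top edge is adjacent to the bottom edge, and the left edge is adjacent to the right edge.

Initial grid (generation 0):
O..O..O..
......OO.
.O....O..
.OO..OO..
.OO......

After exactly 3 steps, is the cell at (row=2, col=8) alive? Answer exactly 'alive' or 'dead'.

Answer: alive

Derivation:
Simulating step by step:
Generation 0 (given above): 13 live cells
Generation 1: 11 live cells
.....O..O
OOO.....O
O........
...O...O.
....O..O.
Generation 2: 11 live cells
..OOO.O..
.......O.
...O...O.
....O.O..
...O.O...
Generation 3: 9 live cells
.......O.
.....O..O
....OO..O
..O....O.
.......O.

Cell (2,8) at generation 3: 1 -> alive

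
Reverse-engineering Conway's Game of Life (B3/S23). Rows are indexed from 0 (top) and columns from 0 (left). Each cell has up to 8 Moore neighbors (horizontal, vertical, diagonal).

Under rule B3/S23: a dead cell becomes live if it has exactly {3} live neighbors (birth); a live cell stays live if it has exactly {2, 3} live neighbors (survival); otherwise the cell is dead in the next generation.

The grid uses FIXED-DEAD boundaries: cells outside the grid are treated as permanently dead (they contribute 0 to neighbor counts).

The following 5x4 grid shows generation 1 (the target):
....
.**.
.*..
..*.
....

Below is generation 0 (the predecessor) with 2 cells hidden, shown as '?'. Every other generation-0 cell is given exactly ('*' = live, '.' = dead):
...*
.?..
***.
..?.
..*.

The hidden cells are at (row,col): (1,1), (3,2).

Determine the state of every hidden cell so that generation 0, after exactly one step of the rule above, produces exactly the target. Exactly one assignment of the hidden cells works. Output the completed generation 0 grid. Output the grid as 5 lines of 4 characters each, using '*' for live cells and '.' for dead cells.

Answer: ...*
....
***.
....
..*.

Derivation:
Hidden generation-0 cells (in order): (1,1), (3,2).
A hidden cell only influences target cells in its own 3x3 neighborhood. Try each of the 2^2 = 4 assignments, step the completed generation 0 forward once under B3/S23, and compare with the target:
  (1,1)=. (3,2)=. -> step reproduces the target at every cell -> ACCEPT
  (1,1)=. (3,2)=* -> step gives (2,2)='*' but target has '.' -> reject
  (1,1)=* (3,2)=. -> step gives (1,0)='*' but target has '.' -> reject
  (1,1)=* (3,2)=* -> step gives (1,0)='*' but target has '.' -> reject
Unique solution: (1,1)=dead, (3,2)=dead.
Check: live-neighbor counts of every cell in the completed generation 0:
0010
2332
1211
2432
0101
Applying B3/S23 to generation 0 with these counts gives:
....
.**.
.*..
..*.
....
which matches the target exactly.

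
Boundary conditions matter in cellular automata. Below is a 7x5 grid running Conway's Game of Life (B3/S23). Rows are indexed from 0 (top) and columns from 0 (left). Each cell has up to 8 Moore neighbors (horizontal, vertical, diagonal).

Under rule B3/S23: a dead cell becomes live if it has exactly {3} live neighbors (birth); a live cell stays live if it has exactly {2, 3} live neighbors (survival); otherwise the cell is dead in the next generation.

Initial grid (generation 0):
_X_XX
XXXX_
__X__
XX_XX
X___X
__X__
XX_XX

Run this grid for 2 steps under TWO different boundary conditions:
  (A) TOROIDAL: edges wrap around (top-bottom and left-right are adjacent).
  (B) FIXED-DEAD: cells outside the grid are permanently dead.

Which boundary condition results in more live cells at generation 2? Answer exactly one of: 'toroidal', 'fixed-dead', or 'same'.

Answer: fixed-dead

Derivation:
Under TOROIDAL boundary, generation 2:
_____
_____
_XX__
_XXX_
_____
_XX__
_____
Population = 7

Under FIXED-DEAD boundary, generation 2:
XX_XX
XX__X
X_X_X
X_X_X
X___X
X___X
_XXX_
Population = 20

Comparison: toroidal=7, fixed-dead=20 -> fixed-dead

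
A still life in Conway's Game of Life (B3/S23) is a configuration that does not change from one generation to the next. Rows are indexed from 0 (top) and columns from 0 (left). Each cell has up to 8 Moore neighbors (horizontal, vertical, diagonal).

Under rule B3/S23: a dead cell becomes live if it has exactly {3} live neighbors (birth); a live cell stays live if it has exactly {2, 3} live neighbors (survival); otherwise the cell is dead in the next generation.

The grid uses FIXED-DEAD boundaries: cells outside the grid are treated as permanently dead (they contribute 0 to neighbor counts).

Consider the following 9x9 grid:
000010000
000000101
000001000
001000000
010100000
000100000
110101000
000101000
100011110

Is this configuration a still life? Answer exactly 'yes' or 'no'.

Answer: no

Derivation:
Compute generation 1 and compare to generation 0 (given above):
Generation 1:
000000000
000001000
000000000
001000000
000100000
110100000
000100000
111100000
000011100
Cell (0,4) differs: gen0=1 vs gen1=0 -> NOT a still life.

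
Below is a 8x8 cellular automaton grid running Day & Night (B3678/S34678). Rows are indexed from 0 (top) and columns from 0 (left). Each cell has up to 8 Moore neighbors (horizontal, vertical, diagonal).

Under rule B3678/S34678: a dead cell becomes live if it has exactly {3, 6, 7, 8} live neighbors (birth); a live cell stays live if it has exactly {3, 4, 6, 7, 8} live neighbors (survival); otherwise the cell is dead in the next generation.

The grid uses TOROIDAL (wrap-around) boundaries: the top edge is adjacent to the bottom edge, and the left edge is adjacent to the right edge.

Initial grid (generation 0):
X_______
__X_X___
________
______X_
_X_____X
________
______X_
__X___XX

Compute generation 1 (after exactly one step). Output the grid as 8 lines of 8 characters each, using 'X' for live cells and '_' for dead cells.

Simulating step by step:
Generation 0 (given above): 10 live cells
Generation 1: 5 live cells
(generation 1 grid is the final answer)

Answer: _X_X___X
________
________
________
________
________
_______X
_______X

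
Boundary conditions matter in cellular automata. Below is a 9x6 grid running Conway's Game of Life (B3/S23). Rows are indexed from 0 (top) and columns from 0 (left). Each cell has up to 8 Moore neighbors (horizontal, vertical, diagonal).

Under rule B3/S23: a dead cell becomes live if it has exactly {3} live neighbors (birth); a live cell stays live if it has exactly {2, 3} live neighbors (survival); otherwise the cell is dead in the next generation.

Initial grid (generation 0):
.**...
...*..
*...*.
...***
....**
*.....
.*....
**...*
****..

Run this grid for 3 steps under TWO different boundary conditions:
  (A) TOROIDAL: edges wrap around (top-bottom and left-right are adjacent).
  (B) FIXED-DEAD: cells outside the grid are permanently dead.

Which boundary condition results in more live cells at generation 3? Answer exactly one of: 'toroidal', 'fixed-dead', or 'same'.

Answer: toroidal

Derivation:
Under TOROIDAL boundary, generation 3:
...**.
....*.
.*....
***...
**..*.
.*.*..
......
......
.*.*..
Population = 14

Under FIXED-DEAD boundary, generation 3:
.*.*..
.*....
...**.
...**.
......
......
......
......
......
Population = 7

Comparison: toroidal=14, fixed-dead=7 -> toroidal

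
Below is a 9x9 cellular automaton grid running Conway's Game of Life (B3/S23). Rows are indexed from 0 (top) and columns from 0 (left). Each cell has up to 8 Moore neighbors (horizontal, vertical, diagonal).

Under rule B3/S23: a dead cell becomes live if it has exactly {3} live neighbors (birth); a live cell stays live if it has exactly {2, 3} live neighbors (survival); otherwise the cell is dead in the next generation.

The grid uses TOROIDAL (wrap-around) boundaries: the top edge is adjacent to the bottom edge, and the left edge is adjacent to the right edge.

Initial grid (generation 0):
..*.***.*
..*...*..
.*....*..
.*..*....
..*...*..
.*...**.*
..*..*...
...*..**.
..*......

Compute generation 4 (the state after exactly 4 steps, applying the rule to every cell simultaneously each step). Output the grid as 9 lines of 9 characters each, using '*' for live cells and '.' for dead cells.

Answer: ...**.***
......***
....*.*.*
*...**...
****...*.
*..****..
**.*....*
...*....*
...**....

Derivation:
Simulating step by step:
Generation 0 (given above): 23 live cells
Generation 1: 33 live cells
.**..***.
.***..*..
.**..*...
.**..*...
***...**.
.**..***.
..*.**...
..**..*..
..*.*....
Generation 2: 28 live cells
....****.
*..**..*.
*...***..
...*.*...
*..*...**
*...*..**
....*..*.
.**......
....*..*.
Generation 3: 25 live cells
.......*.
...*...*.
......*.*
*..*.*.*.
*..*..**.
*..**.*..
**.*...*.
...*.....
...**..*.
Generation 4: 32 live cells
(generation 4 grid is the final answer)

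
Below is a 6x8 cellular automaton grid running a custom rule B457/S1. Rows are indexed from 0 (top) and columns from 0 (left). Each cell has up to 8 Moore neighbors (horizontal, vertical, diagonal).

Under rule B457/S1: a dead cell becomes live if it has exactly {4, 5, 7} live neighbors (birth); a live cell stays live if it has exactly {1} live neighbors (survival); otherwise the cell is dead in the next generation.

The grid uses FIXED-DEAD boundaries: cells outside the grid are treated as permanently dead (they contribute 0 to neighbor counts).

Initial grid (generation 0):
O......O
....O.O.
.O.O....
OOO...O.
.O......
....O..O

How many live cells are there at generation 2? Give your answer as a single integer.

Answer: 2

Derivation:
Simulating step by step:
Generation 0 (given above): 13 live cells
Generation 1: 4 live cells
.......O
....O.O.
..O.....
........
........
........
Generation 2: 2 live cells
.......O
......O.
........
........
........
........
Population at generation 2: 2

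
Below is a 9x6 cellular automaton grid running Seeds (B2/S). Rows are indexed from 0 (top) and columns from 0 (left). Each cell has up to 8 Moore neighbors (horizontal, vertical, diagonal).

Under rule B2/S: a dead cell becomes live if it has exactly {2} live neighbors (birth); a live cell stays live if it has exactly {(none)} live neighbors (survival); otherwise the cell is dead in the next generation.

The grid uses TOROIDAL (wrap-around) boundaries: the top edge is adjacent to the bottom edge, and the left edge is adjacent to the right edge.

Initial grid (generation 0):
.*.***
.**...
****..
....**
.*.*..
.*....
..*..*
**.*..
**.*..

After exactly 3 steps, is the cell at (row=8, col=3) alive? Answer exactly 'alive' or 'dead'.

Answer: alive

Derivation:
Simulating step by step:
Generation 0 (given above): 23 live cells
Generation 1: 5 live cells
......
......
......
......
.....*
...**.
...**.
......
......
Generation 2: 6 live cells
......
......
......
......
...*..
..*...
..*..*
...**.
......
Generation 3: 8 live cells
......
......
......
......
..*...
.*..*.
.*....
..*..*
...**.

Cell (8,3) at generation 3: 1 -> alive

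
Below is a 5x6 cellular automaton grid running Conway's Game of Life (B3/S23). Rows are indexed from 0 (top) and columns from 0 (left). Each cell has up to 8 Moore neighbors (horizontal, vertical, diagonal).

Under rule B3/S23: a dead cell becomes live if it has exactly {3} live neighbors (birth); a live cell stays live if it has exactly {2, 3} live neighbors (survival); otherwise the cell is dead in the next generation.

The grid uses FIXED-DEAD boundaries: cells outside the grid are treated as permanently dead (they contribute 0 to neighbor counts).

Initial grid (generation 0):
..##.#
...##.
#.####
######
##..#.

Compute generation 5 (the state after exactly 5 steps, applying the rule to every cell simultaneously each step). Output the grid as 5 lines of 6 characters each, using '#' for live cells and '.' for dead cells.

Answer: .##...
.##...
......
......
......

Derivation:
Simulating step by step:
Generation 0 (given above): 19 live cells
Generation 1: 7 live cells
..##..
.#....
#.....
......
#...##
Generation 2: 3 live cells
..#...
.##...
......
......
......
Generation 3: 4 live cells
.##...
.##...
......
......
......
Generation 4: 4 live cells
.##...
.##...
......
......
......
Generation 5: 4 live cells
(generation 5 grid is the final answer)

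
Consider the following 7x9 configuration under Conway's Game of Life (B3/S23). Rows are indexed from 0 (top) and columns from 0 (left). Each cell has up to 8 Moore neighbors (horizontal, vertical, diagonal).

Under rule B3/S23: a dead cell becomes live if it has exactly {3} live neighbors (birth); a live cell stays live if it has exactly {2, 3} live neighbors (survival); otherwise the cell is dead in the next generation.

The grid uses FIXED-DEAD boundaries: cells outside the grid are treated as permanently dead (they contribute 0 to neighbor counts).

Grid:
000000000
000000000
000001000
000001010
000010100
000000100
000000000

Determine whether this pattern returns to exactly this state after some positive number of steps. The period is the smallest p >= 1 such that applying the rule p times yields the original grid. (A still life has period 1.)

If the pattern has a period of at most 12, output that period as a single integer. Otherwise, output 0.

Answer: 2

Derivation:
Simulating and comparing each generation to the original:
Gen 0 (original, given above): 6 live cells
Gen 1: 6 live cells, differs from original
Gen 2: 6 live cells, MATCHES original -> period = 2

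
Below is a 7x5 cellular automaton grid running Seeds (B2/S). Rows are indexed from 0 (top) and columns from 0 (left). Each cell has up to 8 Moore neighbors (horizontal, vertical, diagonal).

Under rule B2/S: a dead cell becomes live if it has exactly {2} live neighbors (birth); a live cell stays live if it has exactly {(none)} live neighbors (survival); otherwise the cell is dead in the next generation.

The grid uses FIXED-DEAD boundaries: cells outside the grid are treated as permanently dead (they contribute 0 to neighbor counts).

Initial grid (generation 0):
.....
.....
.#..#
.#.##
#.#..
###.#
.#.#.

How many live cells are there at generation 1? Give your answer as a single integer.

Answer: 2

Derivation:
Simulating step by step:
Generation 0 (given above): 13 live cells
Generation 1: 2 live cells
.....
.....
#....
.....
.....
.....
....#
Population at generation 1: 2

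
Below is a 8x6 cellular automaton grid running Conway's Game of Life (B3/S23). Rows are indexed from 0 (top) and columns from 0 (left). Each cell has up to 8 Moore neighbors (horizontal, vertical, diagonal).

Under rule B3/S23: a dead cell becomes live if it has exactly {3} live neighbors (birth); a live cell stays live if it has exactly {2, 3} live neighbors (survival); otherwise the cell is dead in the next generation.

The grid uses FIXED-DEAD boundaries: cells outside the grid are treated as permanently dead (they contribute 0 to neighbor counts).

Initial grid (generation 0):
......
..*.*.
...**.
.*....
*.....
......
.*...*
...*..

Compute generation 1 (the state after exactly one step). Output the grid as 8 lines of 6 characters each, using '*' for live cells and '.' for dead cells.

Answer: ......
....*.
..***.
......
......
......
......
......

Derivation:
Simulating step by step:
Generation 0 (given above): 9 live cells
Generation 1: 4 live cells
(generation 1 grid is the final answer)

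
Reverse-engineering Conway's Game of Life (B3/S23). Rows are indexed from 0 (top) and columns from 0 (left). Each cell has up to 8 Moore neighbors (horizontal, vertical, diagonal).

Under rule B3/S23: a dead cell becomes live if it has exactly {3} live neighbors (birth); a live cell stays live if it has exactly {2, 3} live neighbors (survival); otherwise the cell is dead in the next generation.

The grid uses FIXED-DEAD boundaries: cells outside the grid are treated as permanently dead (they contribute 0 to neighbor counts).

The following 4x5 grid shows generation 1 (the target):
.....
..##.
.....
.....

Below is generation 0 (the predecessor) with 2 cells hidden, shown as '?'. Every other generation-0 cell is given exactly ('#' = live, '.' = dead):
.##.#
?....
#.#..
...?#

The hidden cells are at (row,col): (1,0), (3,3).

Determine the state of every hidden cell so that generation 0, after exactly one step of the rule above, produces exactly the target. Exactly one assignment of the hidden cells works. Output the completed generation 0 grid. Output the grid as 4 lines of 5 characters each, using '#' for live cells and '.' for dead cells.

Hidden generation-0 cells (in order): (1,0), (3,3).
A hidden cell only influences target cells in its own 3x3 neighborhood. Try each of the 2^2 = 4 assignments, step the completed generation 0 forward once under B3/S23, and compare with the target:
  (1,0)=. (3,3)=. -> step reproduces the target at every cell -> ACCEPT
  (1,0)=. (3,3)=# -> step gives (2,3)='#' but target has '.' -> reject
  (1,0)=# (3,3)=. -> step gives (0,1)='#' but target has '.' -> reject
  (1,0)=# (3,3)=# -> step gives (0,1)='#' but target has '.' -> reject
Unique solution: (1,0)=dead, (3,3)=dead.
Check: live-neighbor counts of every cell in the completed generation 0:
11120
24331
02021
12120
Applying B3/S23 to generation 0 with these counts gives:
.....
..##.
.....
.....
which matches the target exactly.

Answer: .##.#
.....
#.#..
....#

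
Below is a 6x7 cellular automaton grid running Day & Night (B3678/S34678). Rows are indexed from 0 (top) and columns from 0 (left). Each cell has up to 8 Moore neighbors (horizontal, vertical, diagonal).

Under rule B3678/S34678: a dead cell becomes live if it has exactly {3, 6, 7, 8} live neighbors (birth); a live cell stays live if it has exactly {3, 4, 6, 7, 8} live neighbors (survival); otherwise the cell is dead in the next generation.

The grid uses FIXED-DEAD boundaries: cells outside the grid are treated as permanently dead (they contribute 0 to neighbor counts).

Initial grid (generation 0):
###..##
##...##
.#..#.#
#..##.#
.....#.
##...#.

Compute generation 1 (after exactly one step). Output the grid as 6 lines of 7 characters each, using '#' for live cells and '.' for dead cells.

Simulating step by step:
Generation 0 (given above): 20 live cells
Generation 1: 18 live cells
(generation 1 grid is the final answer)

Answer: ##...##
#...#.#
.######
....#..
##...##
.......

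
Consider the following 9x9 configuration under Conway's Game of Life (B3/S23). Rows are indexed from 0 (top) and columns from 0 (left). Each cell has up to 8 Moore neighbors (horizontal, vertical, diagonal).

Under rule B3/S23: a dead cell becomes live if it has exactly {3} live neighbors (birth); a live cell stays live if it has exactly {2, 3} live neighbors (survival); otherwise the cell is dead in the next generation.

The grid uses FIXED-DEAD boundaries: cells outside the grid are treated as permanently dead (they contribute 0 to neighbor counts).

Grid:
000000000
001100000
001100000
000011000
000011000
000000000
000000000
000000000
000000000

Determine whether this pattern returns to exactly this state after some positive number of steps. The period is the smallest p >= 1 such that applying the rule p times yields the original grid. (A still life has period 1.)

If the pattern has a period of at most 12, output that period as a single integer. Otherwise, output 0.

Answer: 2

Derivation:
Simulating and comparing each generation to the original:
Gen 0 (original, given above): 8 live cells
Gen 1: 6 live cells, differs from original
Gen 2: 8 live cells, MATCHES original -> period = 2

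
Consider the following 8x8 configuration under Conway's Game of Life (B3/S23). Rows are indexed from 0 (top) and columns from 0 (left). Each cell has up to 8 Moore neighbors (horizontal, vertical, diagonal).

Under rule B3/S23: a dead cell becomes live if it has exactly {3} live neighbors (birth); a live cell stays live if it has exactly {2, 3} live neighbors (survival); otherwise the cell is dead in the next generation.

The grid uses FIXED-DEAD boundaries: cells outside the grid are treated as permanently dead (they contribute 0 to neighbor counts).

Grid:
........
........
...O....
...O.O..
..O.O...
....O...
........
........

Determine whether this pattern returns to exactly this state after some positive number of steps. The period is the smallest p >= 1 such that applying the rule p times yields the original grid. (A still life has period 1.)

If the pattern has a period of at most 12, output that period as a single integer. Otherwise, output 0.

Simulating and comparing each generation to the original:
Gen 0 (original, given above): 6 live cells
Gen 1: 6 live cells, differs from original
Gen 2: 6 live cells, MATCHES original -> period = 2

Answer: 2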